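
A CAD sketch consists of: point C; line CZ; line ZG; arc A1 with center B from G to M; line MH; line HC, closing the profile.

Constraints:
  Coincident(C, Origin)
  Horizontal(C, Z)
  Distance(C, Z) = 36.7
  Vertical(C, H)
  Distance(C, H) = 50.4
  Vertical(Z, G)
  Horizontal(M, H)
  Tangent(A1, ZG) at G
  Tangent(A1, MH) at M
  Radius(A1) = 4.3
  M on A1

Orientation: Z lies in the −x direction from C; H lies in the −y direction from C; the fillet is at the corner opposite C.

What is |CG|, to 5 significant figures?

58.925

C is at the origin; CZ is horizontal with |CZ| = 36.7 and Z on the −x side, so Z = (-36.700, 0.0000). C and H share the same x with |CH| = 50.4 and H on the −y side, so H = (0.0000, -50.400). The virtual corner opposite C is at (-36.700, -50.400). Since A1 is tangent to ZG there, BG ⟂ ZG and since A1 is tangent to MH there, BM ⟂ MH, with radius 4.3, so the center B sits 4.3 in from both sides at B = (-32.400, -46.100). That places the tangent points at G = (-36.700, -46.100) on ZG and M = (-32.400, -50.400) on MH. Then |CG| = |G − C| = 58.925.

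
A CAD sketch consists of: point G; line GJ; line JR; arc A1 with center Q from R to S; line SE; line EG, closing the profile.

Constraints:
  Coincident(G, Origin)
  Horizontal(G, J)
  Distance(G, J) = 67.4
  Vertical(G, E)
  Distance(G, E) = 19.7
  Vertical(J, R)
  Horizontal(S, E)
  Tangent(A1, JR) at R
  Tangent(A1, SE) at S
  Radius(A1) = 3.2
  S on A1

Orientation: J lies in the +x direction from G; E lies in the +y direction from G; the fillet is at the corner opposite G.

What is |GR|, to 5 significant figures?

69.390

G is at the origin; G and J share the same y with |GJ| = 67.4 and J on the +x side, so J = (67.400, 0.0000). GE is vertical with |GE| = 19.7 and E on the +y side, so E = (0.0000, 19.700). The virtual corner opposite G is at (67.400, 19.700). The tangent condition forces QR to be normal to JR and the tangent condition forces QS to be normal to SE, with radius 3.2, so the center Q sits 3.2 in from both sides at Q = (64.200, 16.500). That places the tangent points at R = (67.400, 16.500) on JR and S = (64.200, 19.700) on SE. Then |GR| = |R − G| = 69.390.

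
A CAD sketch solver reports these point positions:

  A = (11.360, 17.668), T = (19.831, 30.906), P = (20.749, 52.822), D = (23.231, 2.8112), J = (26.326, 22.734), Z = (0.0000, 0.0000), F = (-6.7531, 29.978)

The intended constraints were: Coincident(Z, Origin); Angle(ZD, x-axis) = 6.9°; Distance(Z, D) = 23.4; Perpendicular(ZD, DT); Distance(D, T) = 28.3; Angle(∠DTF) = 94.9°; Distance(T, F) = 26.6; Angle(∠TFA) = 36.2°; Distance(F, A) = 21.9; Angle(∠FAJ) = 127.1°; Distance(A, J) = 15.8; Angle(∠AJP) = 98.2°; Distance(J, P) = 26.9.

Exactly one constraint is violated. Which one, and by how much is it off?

Distance(J, P) = 26.9 — off by 3.70.

Z = (0.00, 0.00) ✓; ZD at 6.900° ✓; |ZD| = 23.40 ✓; ∠(ZD, DT) = 90.00° ✓; |DT| = 28.30 ✓; ∠DTF = 94.90° ✓; |TF| = 26.60 ✓; ∠TFA = 36.20° ✓; |FA| = 21.90 ✓; ∠FAJ = 127.1° ✓; |AJ| = 15.80 ✓; ∠AJP = 98.20° ✓; |JP| = 30.60 ✗.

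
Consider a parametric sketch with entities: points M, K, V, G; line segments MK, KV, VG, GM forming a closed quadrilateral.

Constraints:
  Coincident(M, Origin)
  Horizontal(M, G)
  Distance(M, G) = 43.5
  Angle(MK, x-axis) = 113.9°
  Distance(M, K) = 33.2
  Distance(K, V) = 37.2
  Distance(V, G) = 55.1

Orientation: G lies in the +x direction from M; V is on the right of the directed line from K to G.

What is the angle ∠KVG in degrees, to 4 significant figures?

86.43°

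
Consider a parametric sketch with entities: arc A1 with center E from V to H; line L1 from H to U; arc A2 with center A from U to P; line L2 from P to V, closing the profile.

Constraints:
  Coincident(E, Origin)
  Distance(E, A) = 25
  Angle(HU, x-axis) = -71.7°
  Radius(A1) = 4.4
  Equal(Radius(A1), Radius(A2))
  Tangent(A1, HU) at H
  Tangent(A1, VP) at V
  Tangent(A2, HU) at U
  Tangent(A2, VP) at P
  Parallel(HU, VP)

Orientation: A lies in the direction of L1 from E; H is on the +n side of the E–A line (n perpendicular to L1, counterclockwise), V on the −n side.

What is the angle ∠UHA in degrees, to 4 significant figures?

9.982°

The slot axis is L1's direction at -71.7°, so u = (cos -71.7°, sin -71.7°) = (0.3140, -0.9494) and n = (−sin -71.7°, cos -71.7°) = (0.9494, 0.3140). E is at the origin and A lies 25.0 along u from E, so A = 25.0·u = (7.850, -23.74). Tangency of A1 to both parallel lines with radius 4.4 puts H and V at E ± 4.4·n: H = (4.177, 1.382), V = (-4.177, -1.382). Equal radii place U and P the same way about A: U = A + 4.4·n = (12.03, -22.35), P = A − 4.4·n = (3.672, -25.12). Then cos ∠UHA = HU·HA / (|HU||HA|), giving 9.982°.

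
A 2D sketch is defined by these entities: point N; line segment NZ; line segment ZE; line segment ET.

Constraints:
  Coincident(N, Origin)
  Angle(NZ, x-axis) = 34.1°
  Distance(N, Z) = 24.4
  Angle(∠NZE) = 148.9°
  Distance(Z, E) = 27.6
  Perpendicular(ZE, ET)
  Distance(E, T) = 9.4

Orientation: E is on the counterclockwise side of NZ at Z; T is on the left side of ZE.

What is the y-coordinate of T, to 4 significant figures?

42.68

N is at the origin; NZ runs at 34.1° with length 24.4, so Z = 24.4·(cos 34.1°, sin 34.1°) = (20.20, 13.68). ∠NZE = 148.9°, so ZE runs at 34.1° + (180° − 148.9°) = 65.20° from the x-axis; with |ZE| = 27.6, E = Z + 27.6·(cos 65.20°, sin 65.20°) = (31.78, 38.73). ZE is perpendicular to ET; with |ET| = 9.4 on the left of ZE, T = E + 9.4·(-0.9078, 0.4195) = (23.25, 42.68). So T.y = 42.68.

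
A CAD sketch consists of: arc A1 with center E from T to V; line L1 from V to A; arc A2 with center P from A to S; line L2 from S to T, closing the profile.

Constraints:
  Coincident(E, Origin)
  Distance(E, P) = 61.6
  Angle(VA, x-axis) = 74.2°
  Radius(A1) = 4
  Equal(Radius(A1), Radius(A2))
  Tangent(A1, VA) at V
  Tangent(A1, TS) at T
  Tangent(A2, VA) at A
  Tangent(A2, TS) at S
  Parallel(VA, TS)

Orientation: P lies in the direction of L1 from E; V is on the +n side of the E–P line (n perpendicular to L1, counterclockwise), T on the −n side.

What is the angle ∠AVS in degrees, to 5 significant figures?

7.3996°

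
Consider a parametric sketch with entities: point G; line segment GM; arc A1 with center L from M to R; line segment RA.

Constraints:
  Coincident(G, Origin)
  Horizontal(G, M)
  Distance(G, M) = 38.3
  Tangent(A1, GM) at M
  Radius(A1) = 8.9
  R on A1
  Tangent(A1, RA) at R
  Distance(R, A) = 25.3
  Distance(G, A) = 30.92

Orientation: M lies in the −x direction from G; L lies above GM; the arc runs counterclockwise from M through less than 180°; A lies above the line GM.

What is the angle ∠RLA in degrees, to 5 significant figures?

70.619°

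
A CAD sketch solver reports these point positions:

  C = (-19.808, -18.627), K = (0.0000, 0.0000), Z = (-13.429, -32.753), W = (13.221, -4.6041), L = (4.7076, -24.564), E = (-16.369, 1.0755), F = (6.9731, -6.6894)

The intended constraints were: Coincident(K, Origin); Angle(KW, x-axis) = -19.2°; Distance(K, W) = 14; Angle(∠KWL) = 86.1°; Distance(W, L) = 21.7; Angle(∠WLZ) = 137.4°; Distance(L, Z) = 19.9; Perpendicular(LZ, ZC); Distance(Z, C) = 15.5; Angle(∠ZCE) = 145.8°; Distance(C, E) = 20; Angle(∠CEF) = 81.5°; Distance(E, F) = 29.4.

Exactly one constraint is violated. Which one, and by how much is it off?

Distance(E, F) = 29.4 — off by 4.80.

K = (0.00, 0.00) ✓; KW at -19.20° ✓; |KW| = 14.00 ✓; ∠KWL = 86.10° ✓; |WL| = 21.70 ✓; ∠WLZ = 137.4° ✓; |LZ| = 19.90 ✓; ∠(LZ, ZC) = 90.00° ✓; |ZC| = 15.50 ✓; ∠ZCE = 145.8° ✓; |CE| = 20.00 ✓; ∠CEF = 81.50° ✓; |EF| = 24.60 ✗.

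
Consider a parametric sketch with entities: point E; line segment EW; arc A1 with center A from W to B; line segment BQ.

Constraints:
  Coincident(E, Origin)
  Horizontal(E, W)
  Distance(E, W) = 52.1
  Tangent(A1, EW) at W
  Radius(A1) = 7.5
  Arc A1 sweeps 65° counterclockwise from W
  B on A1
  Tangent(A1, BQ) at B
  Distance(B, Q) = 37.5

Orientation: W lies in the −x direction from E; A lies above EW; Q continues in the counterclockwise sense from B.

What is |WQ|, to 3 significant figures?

44.5

On A1, W sits at bearing -90° from A; a 65° counterclockwise sweep puts B at bearing -25°, so B = A + 7.5·(cos -25°, sin -25°) = (-45.3, 4.33). A1 meets BQ tangentially, so AB is at right angles to BQ, so BQ runs along (−sin -25°, cos -25°); with |BQ| = 37.5, Q = (-29.5, 38.3). Then |WQ| = |Q − W| = 44.5.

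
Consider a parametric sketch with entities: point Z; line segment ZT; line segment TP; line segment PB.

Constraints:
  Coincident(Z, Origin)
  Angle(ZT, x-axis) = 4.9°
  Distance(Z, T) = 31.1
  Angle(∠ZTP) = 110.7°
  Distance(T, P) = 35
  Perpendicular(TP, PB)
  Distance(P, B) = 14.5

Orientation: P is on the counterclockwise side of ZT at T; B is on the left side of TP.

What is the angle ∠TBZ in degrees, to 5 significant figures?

40.106°

Z is at the origin; ZT runs at 4.9° with length 31.1, so T = 31.1·(cos 4.9°, sin 4.9°) = (30.986, 2.6565). ∠ZTP = 110.7°, so TP runs at 4.9° + (180° − 110.7°) = 74.200° from the x-axis; with |TP| = 35.0, P = T + 35.0·(cos 74.200°, sin 74.200°) = (40.516, 36.334). TP ⟂ PB; with |PB| = 14.5 on the left of TP, B = P + 14.5·(-0.96222, 0.27228) = (26.564, 40.282). Then cos ∠TBZ = BT·BZ / (|BT||BZ|), giving 40.106°.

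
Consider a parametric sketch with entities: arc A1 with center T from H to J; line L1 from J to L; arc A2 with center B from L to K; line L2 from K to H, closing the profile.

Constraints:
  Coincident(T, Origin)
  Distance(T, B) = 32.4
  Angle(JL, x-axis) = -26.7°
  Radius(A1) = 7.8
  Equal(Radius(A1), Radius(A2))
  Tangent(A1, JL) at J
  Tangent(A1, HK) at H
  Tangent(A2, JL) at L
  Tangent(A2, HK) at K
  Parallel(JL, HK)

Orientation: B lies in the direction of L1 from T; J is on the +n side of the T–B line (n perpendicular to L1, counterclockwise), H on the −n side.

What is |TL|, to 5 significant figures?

33.326

The slot axis is L1's direction at -26.7°, so u = (cos -26.7°, sin -26.7°) = (0.89337, -0.44932) and n = (−sin -26.7°, cos -26.7°) = (0.44932, 0.89337). T is at the origin and B lies 32.4 along u from T, so B = 32.4·u = (28.945, -14.558). Tangency of A1 to both parallel lines with radius 7.8 puts J and H at T ± 7.8·n: J = (3.5047, 6.9683), H = (-3.5047, -6.9683). Equal radii place L and K the same way about B: L = B + 7.8·n = (32.450, -7.5896), K = B − 7.8·n = (25.441, -21.526). Then |TL| = |L − T| = 33.326.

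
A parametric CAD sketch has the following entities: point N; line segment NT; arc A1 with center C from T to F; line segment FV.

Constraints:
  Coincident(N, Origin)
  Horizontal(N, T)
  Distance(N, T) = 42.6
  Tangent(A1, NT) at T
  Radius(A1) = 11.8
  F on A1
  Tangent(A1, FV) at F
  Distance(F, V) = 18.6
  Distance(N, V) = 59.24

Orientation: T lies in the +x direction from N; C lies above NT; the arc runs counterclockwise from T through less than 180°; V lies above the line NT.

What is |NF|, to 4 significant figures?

56.00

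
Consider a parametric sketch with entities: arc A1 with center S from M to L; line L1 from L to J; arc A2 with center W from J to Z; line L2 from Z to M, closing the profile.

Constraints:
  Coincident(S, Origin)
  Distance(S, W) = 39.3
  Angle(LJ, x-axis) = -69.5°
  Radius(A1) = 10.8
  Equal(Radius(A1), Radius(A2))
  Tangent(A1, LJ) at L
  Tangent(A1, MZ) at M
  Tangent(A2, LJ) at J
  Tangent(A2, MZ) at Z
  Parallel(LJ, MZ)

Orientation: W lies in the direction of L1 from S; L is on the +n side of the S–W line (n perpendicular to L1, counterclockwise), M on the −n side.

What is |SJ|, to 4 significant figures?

40.76

The slot axis is L1's direction at -69.5°, so u = (cos -69.5°, sin -69.5°) = (0.3502, -0.9367) and n = (−sin -69.5°, cos -69.5°) = (0.9367, 0.3502). S is at the origin and W lies 39.3 along u from S, so W = 39.3·u = (13.76, -36.81). Tangency of A1 to both parallel lines with radius 10.8 puts L and M at S ± 10.8·n: L = (10.12, 3.782), M = (-10.12, -3.782). Equal radii place J and Z the same way about W: J = W + 10.8·n = (23.88, -33.03), Z = W − 10.8·n = (3.647, -40.59). Then |SJ| = |J − S| = 40.76.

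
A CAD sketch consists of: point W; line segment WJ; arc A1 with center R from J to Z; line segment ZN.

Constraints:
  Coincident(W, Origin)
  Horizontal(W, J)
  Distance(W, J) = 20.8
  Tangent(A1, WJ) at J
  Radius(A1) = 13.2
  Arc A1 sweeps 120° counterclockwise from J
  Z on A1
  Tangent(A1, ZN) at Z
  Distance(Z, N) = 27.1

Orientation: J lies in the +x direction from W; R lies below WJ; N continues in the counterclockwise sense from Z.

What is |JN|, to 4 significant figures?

43.32

On A1, J sits at bearing 90° from R; a 120° counterclockwise sweep puts Z at bearing 210°, so Z = R + 13.2·(cos 210°, sin 210°) = (9.368, -19.80). Tangency of A1 to ZN means the radius RZ is perpendicular to ZN, so ZN runs along (−sin 210°, cos 210°); with |ZN| = 27.1, N = (22.92, -43.27). Then |JN| = |N − J| = 43.32.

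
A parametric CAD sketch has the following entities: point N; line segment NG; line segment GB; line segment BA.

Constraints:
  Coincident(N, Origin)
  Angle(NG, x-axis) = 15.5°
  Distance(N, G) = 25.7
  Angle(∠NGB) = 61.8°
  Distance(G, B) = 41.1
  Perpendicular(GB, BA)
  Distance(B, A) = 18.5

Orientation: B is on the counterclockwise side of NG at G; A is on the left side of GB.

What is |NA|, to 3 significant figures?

29.3

N is at the origin; NG runs at 15.5° with length 25.7, so G = 25.7·(cos 15.5°, sin 15.5°) = (24.8, 6.87). ∠NGB = 61.8°, so GB runs at 15.5° + (180° − 61.8°) = 134° from the x-axis; with |GB| = 41.1, B = G + 41.1·(cos 134°, sin 134°) = (-3.63, 36.6). The perpendicularity gives BA at right angles to GB; with |BA| = 18.5 on the left of GB, A = B + 18.5·(-0.723, -0.691) = (-17.0, 23.8). Then |NA| = |A − N| = 29.3.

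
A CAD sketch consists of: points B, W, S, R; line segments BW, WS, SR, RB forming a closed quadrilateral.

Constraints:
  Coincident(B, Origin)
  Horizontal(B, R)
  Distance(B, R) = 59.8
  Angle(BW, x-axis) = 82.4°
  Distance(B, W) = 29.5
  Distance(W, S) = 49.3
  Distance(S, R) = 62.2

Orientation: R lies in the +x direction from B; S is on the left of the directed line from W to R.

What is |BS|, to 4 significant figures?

73.41

B is at the origin; BR is horizontal with |BR| = 59.8 and R in +x, so R = (59.8, 0). BW runs at 82.4° with |BW| = 29.5, so W = (3.902, 29.24). S is determined by |WS| = 49.3 and |SR| = 62.2 together: it lies at the intersection of circle(W, 49.3) and circle(R, 62.2). With |WR| = 63.08, the foot of the radical line on WR is 20.14 from W and the perpendicular offset is √(49.3² − 20.14²) = 45.00. Taking the left-of-WR solution: S = (42.61, 59.78).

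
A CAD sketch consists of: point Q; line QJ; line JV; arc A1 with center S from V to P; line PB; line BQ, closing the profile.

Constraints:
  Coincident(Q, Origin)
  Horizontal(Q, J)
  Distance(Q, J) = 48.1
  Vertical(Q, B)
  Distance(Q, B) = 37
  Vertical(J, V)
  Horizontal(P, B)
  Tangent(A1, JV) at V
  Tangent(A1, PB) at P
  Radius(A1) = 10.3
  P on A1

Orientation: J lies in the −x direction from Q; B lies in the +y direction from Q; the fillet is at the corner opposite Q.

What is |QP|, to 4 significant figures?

52.89

The virtual corner opposite Q is at (-48.10, 37.00). Tangency of A1 to JV means the radius SV is perpendicular to JV and tangency of A1 to PB means the radius SP is perpendicular to PB, with radius 10.3, so the center S sits 10.3 in from both sides at S = (-37.80, 26.70). That places the tangent points at V = (-48.10, 26.70) on JV and P = (-37.80, 37.00) on PB. Then |QP| = |P − Q| = 52.89.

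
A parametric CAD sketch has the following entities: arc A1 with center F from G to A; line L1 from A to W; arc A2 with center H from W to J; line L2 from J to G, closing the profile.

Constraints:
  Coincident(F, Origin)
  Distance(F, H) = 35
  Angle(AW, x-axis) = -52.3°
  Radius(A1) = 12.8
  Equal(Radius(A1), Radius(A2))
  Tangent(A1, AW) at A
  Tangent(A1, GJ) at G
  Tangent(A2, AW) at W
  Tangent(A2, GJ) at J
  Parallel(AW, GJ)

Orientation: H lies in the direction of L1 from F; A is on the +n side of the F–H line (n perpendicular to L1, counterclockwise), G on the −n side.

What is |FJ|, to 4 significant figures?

37.27

The slot axis is L1's direction at -52.3°, so u = (cos -52.3°, sin -52.3°) = (0.6115, -0.7912) and n = (−sin -52.3°, cos -52.3°) = (0.7912, 0.6115). F is at the origin and H lies 35.0 along u from F, so H = 35.0·u = (21.40, -27.69). Tangency of A1 to both parallel lines with radius 12.8 puts A and G at F ± 12.8·n: A = (10.13, 7.828), G = (-10.13, -7.828). Equal radii place W and J the same way about H: W = H + 12.8·n = (31.53, -19.87), J = H − 12.8·n = (11.28, -35.52). Then |FJ| = |J − F| = 37.27.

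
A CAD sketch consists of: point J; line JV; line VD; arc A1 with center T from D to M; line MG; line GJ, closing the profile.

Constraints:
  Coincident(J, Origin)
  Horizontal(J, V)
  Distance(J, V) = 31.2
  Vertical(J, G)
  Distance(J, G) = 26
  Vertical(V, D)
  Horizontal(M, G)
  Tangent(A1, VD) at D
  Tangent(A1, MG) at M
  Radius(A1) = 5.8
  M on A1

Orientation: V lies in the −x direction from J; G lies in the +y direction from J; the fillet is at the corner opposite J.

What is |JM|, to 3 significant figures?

36.3

J is at the origin; JV is horizontal with |JV| = 31.2 and V on the −x side, so V = (-31.2, 0.00). JG is vertical with |JG| = 26.0 and G on the +y side, so G = (0.00, 26.0). The virtual corner opposite J is at (-31.2, 26.0). The tangent condition forces TD to be normal to VD and since A1 is tangent to MG there, TM ⟂ MG, with radius 5.8, so the center T sits 5.8 in from both sides at T = (-25.4, 20.2). That places the tangent points at D = (-31.2, 20.2) on VD and M = (-25.4, 26.0) on MG. Then |JM| = |M − J| = 36.3.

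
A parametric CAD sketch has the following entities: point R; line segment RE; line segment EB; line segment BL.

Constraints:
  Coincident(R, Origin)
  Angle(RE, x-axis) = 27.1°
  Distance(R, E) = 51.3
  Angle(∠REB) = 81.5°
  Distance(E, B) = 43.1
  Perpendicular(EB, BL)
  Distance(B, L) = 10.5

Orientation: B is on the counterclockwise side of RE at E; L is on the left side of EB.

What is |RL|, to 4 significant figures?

53.67

R is at the origin; RE runs at 27.1° with length 51.3, so E = 51.3·(cos 27.1°, sin 27.1°) = (45.67, 23.37). ∠REB = 81.5°, so EB runs at 27.1° + (180° − 81.5°) = 125.6° from the x-axis; with |EB| = 43.1, B = E + 43.1·(cos 125.6°, sin 125.6°) = (20.58, 58.41). EB ⟂ BL; with |BL| = 10.5 on the left of EB, L = B + 10.5·(-0.8131, -0.5821) = (12.04, 52.30). Then |RL| = |L − R| = 53.67.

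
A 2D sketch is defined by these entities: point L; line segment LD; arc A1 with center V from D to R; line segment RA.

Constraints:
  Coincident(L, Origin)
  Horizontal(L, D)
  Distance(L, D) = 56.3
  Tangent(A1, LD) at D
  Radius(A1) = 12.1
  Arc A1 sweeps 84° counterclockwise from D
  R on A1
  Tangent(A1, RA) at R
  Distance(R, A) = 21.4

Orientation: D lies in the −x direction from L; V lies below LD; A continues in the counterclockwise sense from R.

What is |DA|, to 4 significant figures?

35.15

L is at the origin; L and D share the same y with |LD| = 56.3 and D on the −x side, so D = (-56.30, 0.000). A1 meets LD tangentially, so VD is at right angles to LD, so V = D + (0, -12.1) = (-56.30, -12.10). On A1, D sits at bearing 90° from V; an 84° counterclockwise sweep puts R at bearing 174°, so R = V + 12.1·(cos 174°, sin 174°) = (-68.33, -10.84). A1 meets RA tangentially, so VR is at right angles to RA, so RA runs along (−sin 174°, cos 174°); with |RA| = 21.4, A = (-70.57, -32.12). Then |DA| = |A − D| = 35.15.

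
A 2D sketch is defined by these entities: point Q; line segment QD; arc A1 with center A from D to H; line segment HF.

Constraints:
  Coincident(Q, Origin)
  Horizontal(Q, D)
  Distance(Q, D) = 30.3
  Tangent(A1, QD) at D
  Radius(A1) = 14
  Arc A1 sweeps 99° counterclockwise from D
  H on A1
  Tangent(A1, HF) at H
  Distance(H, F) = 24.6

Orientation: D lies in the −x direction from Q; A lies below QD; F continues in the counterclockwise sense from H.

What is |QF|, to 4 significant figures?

57.11

On A1, D sits at bearing 90° from A; a 99° counterclockwise sweep puts H at bearing 189°, so H = A + 14.0·(cos 189°, sin 189°) = (-44.13, -16.19). The tangent condition forces AH to be normal to HF, so HF runs along (−sin 189°, cos 189°); with |HF| = 24.6, F = (-40.28, -40.49). Then |QF| = |F − Q| = 57.11.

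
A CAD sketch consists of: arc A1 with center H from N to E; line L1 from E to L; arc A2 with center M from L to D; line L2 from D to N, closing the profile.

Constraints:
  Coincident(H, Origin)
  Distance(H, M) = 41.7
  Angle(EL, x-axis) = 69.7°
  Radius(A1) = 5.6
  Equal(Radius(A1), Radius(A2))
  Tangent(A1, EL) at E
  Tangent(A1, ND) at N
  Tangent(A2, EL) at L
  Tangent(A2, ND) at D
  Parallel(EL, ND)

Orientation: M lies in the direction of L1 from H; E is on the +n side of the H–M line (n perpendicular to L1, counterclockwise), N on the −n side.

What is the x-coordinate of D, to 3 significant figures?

19.7

Tangency of A1 to both parallel lines with radius 5.6 puts E and N at H ± 5.6·n: E = (-5.25, 1.94), N = (5.25, -1.94). Equal radii place L and D the same way about M: L = M + 5.6·n = (9.22, 41.1), D = M − 5.6·n = (19.7, 37.2). So D.x = 19.7.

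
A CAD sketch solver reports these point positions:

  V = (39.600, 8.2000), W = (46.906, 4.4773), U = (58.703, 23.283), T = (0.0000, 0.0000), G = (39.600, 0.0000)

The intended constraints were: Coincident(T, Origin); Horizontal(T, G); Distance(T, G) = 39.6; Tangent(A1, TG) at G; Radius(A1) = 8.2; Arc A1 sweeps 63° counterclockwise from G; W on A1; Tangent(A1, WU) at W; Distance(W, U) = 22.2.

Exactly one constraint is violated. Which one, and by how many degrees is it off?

Tangent(A1, WU) at W — off by 5.10°.

T = (0.00, 0.00) ✓; T.y = 0.00, G.y = 0.00 ✓; |TG| = 39.60 ✓; ∠(VG, GT) = 90.00° ✓; |VG| = 8.200 ✓; bearing(V→W) − bearing(V→G) = 63.00° ✓; |VW| = 8.200 ✓; ∠(VW, WU) = 95.10° ✗; |WU| = 22.20 ✓.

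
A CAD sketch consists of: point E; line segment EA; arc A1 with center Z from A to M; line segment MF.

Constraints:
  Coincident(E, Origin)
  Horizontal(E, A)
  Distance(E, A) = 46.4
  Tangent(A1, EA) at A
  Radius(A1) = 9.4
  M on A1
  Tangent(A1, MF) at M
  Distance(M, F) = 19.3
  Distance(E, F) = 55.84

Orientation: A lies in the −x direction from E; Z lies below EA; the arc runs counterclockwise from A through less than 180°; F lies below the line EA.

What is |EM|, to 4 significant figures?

56.50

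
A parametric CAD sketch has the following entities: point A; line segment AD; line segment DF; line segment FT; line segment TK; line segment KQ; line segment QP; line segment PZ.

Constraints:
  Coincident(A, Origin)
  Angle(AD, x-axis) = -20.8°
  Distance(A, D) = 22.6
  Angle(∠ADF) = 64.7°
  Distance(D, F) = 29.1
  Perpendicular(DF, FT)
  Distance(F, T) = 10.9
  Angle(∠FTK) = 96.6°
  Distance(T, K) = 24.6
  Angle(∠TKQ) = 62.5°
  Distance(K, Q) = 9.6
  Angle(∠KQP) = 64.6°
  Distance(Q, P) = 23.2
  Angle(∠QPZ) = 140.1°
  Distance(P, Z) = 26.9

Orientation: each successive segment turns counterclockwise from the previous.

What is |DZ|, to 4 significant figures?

54.87

A is at the origin; AD runs at -20.8° with length 22.6, so D = (21.13, -8.025). ∠ADF = 64.7° gives DF at 94.50° from the x-axis; with |DF| = 29.1, F = (18.84, 20.98). DF ⟂ FT, so FT runs at -175.5°; with |FT| = 10.9, T = (7.978, 20.13). ∠FTK = 96.6° gives TK at -92.10° from the x-axis; with |TK| = 24.6, K = (7.076, -4.454). ∠TKQ = 62.5° gives KQ at 25.40° from the x-axis; with |KQ| = 9.6, Q = (15.75, -0.3360). ∠KQP = 64.6° gives QP at 140.8° from the x-axis; with |QP| = 23.2, P = (-2.231, 14.33). ∠QPZ = 140.1° gives PZ at -179.3° from the x-axis; with |PZ| = 26.9, Z = (-29.13, 14.00). Then |DZ| = |Z − D| = 54.87.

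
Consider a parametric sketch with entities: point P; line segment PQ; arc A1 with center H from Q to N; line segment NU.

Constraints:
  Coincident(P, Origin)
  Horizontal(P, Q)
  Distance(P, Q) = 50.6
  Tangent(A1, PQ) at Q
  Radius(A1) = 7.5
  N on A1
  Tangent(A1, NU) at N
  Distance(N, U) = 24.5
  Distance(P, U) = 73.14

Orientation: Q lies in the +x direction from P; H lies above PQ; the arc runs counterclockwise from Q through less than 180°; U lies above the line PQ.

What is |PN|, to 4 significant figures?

57.43

Checks: |HN| = 7.500 ✓; ∠(HN, NU) = 90.00° ✓; |NU| = 24.50 ✓; |PU| = 73.14 ✓.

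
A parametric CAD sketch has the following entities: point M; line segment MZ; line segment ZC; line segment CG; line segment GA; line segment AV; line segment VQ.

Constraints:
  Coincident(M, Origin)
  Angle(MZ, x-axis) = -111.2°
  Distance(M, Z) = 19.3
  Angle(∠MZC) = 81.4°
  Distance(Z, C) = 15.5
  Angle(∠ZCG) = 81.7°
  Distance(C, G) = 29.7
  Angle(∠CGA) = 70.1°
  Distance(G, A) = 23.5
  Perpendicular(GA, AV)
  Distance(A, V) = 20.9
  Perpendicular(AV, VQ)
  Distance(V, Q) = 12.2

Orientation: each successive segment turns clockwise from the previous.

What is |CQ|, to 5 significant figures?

7.1267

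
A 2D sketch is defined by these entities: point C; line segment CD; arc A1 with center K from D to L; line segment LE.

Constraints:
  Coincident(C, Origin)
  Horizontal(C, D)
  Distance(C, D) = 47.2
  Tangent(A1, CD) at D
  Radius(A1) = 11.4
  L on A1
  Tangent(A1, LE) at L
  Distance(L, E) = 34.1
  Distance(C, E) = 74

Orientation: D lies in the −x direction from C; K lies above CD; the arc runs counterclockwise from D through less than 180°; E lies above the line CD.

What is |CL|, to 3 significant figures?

42.1

Checks: |KL| = 11.40 ✓; ∠(KL, LE) = 90.00° ✓; |LE| = 34.10 ✓; |CE| = 74.00 ✓.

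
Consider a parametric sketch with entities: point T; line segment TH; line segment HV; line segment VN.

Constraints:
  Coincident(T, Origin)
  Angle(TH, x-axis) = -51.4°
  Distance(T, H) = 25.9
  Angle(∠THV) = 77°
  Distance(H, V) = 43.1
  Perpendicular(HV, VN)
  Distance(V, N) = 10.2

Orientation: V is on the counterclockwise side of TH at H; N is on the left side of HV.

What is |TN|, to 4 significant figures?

40.19

∠THV = 77.0°, so HV runs at -51.4° + (180° − 77.0°) = 51.60° from the x-axis; with |HV| = 43.1, V = H + 43.1·(cos 51.60°, sin 51.60°) = (42.93, 13.54). HV ⟂ VN; with |VN| = 10.2 on the left of HV, N = V + 10.2·(-0.7837, 0.6211) = (34.94, 19.87). Then |TN| = |N − T| = 40.19.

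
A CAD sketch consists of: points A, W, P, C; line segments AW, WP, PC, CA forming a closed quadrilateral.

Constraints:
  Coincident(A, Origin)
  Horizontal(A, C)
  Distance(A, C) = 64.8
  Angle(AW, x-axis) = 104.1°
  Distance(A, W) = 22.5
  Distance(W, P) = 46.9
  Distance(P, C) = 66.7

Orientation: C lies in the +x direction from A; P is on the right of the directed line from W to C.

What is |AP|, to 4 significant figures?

24.51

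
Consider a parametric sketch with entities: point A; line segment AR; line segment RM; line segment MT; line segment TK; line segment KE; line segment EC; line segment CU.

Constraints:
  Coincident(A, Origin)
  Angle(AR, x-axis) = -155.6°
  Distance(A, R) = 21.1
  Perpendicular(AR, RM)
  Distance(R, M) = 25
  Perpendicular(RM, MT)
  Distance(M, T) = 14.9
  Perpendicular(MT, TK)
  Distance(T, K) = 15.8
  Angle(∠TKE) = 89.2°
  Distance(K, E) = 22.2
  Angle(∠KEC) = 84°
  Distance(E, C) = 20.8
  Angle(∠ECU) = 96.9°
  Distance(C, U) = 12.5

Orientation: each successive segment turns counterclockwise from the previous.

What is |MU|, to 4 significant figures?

9.254

A is at the origin; AR runs at -155.6° with length 21.1, so R = (-19.22, -8.717). AR ⟂ RM, so RM runs at -65.60°; with |RM| = 25.0, M = (-8.888, -31.48). The perpendicularity gives MT at right angles to RM, so MT runs at 24.40°; with |MT| = 14.9, T = (4.681, -25.33). MT is perpendicular to TK, so TK runs at 114.4°; with |TK| = 15.8, K = (-1.846, -10.94). ∠TKE = 89.2° gives KE at -154.8° from the x-axis; with |KE| = 22.2, E = (-21.93, -20.39). ∠KEC = 84.0° gives EC at -58.80° from the x-axis; with |EC| = 20.8, C = (-11.16, -38.18). ∠ECU = 96.9° gives CU at 24.30° from the x-axis; with |CU| = 12.5, U = (0.2347, -33.04). Then |MU| = |U − M| = 9.254.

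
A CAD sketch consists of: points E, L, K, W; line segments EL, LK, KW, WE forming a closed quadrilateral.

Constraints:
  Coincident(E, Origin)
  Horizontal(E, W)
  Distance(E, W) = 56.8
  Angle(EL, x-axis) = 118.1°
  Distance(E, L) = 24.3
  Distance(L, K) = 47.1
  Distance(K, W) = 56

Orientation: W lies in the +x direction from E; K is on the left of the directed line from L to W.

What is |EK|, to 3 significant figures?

55.2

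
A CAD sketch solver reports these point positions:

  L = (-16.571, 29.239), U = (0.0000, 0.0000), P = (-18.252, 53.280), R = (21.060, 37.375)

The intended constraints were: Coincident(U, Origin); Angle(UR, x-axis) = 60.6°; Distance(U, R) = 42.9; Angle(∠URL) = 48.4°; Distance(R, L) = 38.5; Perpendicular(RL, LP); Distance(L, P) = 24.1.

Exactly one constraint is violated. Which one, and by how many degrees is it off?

Perpendicular(RL, LP) — off by 8.20°.

U = (0.00, 0.00) ✓; UR at 60.60° ✓; |UR| = 42.90 ✓; ∠URL = 48.40° ✓; |RL| = 38.50 ✓; ∠(RL, LP) = 98.20° ✗; |LP| = 24.10 ✓.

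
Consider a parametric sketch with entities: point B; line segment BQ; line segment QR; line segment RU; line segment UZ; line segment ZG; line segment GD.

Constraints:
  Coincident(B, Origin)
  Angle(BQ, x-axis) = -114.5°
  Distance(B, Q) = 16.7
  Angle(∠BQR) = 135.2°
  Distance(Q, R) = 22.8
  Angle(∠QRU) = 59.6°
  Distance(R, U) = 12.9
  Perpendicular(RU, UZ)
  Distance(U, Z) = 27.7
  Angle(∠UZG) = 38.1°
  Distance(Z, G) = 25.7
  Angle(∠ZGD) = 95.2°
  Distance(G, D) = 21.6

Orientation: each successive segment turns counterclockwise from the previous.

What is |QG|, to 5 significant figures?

18.939

B is at the origin; BQ runs at -114.5° with length 16.7, so Q = (-6.9254, -15.196). ∠BQR = 135.2° gives QR at -69.700° from the x-axis; with |QR| = 22.8, R = (0.98476, -36.580). ∠QRU = 59.6° gives RU at 50.700° from the x-axis; with |RU| = 12.9, U = (9.1554, -26.598). The perpendicularity gives UZ at right angles to RU, so UZ runs at 140.70°; with |UZ| = 27.7, Z = (-12.280, -9.0530). ∠UZG = 38.1° gives ZG at -77.400° from the x-axis; with |ZG| = 25.7, G = (-6.6737, -34.134). Then |QG| = |G − Q| = 18.939.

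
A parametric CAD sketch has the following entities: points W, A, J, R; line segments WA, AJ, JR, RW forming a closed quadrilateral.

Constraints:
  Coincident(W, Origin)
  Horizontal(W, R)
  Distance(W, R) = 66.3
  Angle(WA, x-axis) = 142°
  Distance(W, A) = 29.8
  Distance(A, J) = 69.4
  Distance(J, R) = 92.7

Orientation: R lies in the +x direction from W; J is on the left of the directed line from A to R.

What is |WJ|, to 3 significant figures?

77.9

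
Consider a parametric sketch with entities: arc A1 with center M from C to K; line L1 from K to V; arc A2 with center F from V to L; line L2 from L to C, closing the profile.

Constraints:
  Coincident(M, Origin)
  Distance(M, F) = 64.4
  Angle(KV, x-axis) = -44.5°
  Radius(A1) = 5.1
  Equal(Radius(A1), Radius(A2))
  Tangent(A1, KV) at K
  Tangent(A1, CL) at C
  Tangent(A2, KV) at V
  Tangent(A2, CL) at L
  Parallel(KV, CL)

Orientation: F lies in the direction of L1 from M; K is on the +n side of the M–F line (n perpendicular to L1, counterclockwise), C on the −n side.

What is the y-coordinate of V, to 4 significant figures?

-41.50

Tangency of A1 to both parallel lines with radius 5.1 puts K and C at M ± 5.1·n: K = (3.575, 3.638), C = (-3.575, -3.638). Equal radii place V and L the same way about F: V = F + 5.1·n = (49.51, -41.50), L = F − 5.1·n = (42.36, -48.78). So V.y = -41.50.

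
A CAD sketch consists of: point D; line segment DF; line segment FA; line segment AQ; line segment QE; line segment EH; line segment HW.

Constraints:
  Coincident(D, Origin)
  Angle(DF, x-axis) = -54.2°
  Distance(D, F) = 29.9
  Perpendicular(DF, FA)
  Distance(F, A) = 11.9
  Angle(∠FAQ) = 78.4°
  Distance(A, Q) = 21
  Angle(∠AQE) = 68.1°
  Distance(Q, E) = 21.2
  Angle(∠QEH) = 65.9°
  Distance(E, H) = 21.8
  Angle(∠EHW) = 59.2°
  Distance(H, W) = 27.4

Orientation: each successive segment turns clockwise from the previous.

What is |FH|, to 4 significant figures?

8.863

D is at the origin; DF runs at -54.2° with length 29.9, so F = (17.49, -24.25). DF is perpendicular to FA, so FA runs at -144.2°; with |FA| = 11.9, A = (7.839, -31.21). ∠FAQ = 78.4° gives AQ at 114.2° from the x-axis; with |AQ| = 21.0, Q = (-0.7698, -12.06). ∠AQE = 68.1° gives QE at 2.300° from the x-axis; with |QE| = 21.2, E = (20.41, -11.21). ∠QEH = 65.9° gives EH at -111.8° from the x-axis; with |EH| = 21.8, H = (12.32, -31.45). Then |FH| = |H − F| = 8.863.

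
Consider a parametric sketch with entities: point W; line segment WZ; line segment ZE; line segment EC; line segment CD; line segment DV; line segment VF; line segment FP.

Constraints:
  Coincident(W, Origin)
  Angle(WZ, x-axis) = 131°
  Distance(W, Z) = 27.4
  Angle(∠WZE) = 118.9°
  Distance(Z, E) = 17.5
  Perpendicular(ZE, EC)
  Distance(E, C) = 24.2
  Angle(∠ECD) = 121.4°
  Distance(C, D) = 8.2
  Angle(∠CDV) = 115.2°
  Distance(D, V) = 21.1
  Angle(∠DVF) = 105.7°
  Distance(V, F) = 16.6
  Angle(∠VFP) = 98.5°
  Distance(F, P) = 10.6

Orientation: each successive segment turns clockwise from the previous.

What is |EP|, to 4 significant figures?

9.507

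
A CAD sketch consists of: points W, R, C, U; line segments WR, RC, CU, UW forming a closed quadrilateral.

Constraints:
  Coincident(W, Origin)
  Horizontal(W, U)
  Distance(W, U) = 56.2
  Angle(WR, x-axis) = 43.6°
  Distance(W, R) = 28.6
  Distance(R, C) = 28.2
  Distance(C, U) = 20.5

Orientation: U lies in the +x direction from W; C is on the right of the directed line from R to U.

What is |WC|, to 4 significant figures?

36.29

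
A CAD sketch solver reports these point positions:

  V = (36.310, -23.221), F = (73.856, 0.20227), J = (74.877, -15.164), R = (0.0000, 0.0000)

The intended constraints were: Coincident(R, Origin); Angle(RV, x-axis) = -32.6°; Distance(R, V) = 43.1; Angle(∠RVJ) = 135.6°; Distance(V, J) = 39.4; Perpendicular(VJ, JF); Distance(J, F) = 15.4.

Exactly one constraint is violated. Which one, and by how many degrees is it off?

Perpendicular(VJ, JF) — off by 8.00°.

R = (0.00, 0.00) ✓; RV at -32.60° ✓; |RV| = 43.10 ✓; ∠RVJ = 135.6° ✓; |VJ| = 39.40 ✓; ∠(VJ, JF) = 82.00° ✗; |JF| = 15.40 ✓.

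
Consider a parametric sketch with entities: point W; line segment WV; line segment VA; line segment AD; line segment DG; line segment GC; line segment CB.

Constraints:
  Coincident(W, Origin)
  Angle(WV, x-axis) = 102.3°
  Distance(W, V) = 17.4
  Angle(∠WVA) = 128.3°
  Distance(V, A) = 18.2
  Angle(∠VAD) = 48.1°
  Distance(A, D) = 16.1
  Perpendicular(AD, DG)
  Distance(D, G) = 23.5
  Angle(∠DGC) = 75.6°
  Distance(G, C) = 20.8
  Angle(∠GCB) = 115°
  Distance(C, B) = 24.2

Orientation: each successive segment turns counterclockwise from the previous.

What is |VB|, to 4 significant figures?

28.07

W is at the origin; WV runs at 102.3° with length 17.4, so V = (-3.707, 17.00). ∠WVA = 128.3° gives VA at 154.0° from the x-axis; with |VA| = 18.2, A = (-20.06, 24.98). ∠VAD = 48.1° gives AD at -74.10° from the x-axis; with |AD| = 16.1, D = (-15.65, 9.495). AD ⟂ DG, so DG runs at 15.90°; with |DG| = 23.5, G = (6.947, 15.93). ∠DGC = 75.6° gives GC at 120.3° from the x-axis; with |GC| = 20.8, C = (-3.547, 33.89). ∠GCB = 115.0° gives CB at -174.7° from the x-axis; with |CB| = 24.2, B = (-27.64, 31.66). Then |VB| = |B − V| = 28.07.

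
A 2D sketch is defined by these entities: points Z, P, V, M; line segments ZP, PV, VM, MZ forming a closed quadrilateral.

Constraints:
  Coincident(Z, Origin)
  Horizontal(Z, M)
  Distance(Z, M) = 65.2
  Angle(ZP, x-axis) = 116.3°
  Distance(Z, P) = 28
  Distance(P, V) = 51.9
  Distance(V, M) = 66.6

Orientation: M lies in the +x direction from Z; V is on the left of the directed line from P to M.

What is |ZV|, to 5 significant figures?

63.233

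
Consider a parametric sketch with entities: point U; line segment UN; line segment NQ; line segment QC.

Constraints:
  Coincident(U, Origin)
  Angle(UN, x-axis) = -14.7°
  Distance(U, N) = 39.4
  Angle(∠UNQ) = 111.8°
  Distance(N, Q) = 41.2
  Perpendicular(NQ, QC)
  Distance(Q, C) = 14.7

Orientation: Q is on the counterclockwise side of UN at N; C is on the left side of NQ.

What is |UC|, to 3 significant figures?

60.0

∠UNQ = 111.8°, so NQ runs at -14.7° + (180° − 111.8°) = 53.5° from the x-axis; with |NQ| = 41.2, Q = N + 41.2·(cos 53.5°, sin 53.5°) = (62.6, 23.1). NQ is perpendicular to QC; with |QC| = 14.7 on the left of NQ, C = Q + 14.7·(-0.804, 0.595) = (50.8, 31.9). Then |UC| = |C − U| = 60.0.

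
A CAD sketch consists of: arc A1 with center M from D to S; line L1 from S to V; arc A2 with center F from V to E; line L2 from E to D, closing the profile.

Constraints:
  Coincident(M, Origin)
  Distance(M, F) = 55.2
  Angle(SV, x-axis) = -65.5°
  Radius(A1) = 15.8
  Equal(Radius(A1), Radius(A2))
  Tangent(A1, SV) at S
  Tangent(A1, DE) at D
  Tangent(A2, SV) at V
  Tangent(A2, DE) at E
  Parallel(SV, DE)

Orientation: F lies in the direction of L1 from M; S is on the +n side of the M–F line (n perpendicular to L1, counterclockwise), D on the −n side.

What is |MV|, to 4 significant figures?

57.42

The slot axis is L1's direction at -65.5°, so u = (cos -65.5°, sin -65.5°) = (0.4147, -0.9100) and n = (−sin -65.5°, cos -65.5°) = (0.9100, 0.4147). M is at the origin and F lies 55.2 along u from M, so F = 55.2·u = (22.89, -50.23). Tangency of A1 to both parallel lines with radius 15.8 puts S and D at M ± 15.8·n: S = (14.38, 6.552), D = (-14.38, -6.552). Equal radii place V and E the same way about F: V = F + 15.8·n = (37.27, -43.68), E = F − 15.8·n = (8.514, -56.78). Then |MV| = |V − M| = 57.42.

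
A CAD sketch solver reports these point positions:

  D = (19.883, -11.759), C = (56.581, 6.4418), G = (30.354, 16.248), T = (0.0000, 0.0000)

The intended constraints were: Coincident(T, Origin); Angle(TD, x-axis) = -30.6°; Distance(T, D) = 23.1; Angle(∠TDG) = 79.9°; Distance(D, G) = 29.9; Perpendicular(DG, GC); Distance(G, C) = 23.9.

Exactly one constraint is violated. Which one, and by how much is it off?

Distance(G, C) = 23.9 — off by 4.10.

T = (0.00, 0.00) ✓; TD at -30.60° ✓; |TD| = 23.10 ✓; ∠TDG = 79.90° ✓; |DG| = 29.90 ✓; ∠(DG, GC) = 90.00° ✓; |GC| = 28.00 ✗.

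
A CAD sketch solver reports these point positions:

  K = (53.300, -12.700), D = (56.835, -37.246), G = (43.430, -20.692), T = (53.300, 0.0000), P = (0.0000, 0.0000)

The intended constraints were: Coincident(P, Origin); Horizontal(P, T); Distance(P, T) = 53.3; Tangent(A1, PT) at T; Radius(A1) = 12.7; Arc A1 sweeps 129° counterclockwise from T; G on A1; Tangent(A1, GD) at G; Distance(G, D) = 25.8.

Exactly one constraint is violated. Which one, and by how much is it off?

Distance(G, D) = 25.8 — off by 4.50.

P = (0.00, 0.00) ✓; P.y = 0.00, T.y = 0.00 ✓; |PT| = 53.30 ✓; ∠(KT, TP) = 90.00° ✓; |KT| = 12.70 ✓; bearing(K→G) − bearing(K→T) = 129.0° ✓; |KG| = 12.70 ✓; ∠(KG, GD) = 90.00° ✓; |GD| = 21.30 ✗.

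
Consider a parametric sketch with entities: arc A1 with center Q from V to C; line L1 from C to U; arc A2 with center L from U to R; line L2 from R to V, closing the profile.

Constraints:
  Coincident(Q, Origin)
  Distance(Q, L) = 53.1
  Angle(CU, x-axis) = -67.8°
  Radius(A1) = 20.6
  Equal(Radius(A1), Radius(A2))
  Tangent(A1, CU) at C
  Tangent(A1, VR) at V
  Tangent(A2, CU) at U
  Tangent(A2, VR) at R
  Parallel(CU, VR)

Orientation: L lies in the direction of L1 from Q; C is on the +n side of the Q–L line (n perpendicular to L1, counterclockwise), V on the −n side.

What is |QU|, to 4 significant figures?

56.96

Tangency of A1 to both parallel lines with radius 20.6 puts C and V at Q ± 20.6·n: C = (19.07, 7.784), V = (-19.07, -7.784). Equal radii place U and R the same way about L: U = L + 20.6·n = (39.14, -41.38), R = L − 20.6·n = (0.9904, -56.95). Then |QU| = |U − Q| = 56.96.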